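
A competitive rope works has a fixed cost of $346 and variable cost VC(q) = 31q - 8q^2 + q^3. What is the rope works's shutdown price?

Short-run supply begins at min AVC. From VC = 31q - 8q^2 + q^3, AVC = 31 - 8q + q^2.
dAVC/dq = -8 + 2q = 0 gives q = 4. min AVC = 31 - 8·4 + 4^2 = 15.
So the shutdown price is $15.

$15 per unit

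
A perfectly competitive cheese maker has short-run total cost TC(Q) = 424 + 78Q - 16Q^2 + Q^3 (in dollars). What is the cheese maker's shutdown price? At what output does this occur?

The firm shuts down when price falls below the minimum of average variable cost. AVC = VC/Q = 78 - 16Q + Q^2.
dAVC/dQ = -16 + 2Q = 0 gives Q = 8. min AVC = 78 - 16·8 + 8^2 = 14.
The firm shuts down for any P below $14.

$14 per unit, at Q = 8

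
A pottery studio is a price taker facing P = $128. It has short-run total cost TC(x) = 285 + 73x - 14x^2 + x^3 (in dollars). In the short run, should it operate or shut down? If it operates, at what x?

Produce at x = 11

Variable cost is VC = 73x - 14x^2 + x^3, so AVC = VC/x = 73 - 14x + x^2 and MC = dTC/dx = 73 - 28x + 3x^2.
AVC hits its minimum where MC = AVC, at x = 7, giving min AVC = 73 - 14·7 + 7^2 = $24.
Because $128 ≥ $24, revenue can cover variable cost; the firm operates.
P = MC gives -55 - 28x + 3x^2 = 0, with roots -5/3 and 11. Take the larger (rising MC): x* = 11.
Check: AVC at x = 11 is $40 ≤ P, so revenue covers variable cost.
Profit = P·x − TC = 128·11 − 725 = $683.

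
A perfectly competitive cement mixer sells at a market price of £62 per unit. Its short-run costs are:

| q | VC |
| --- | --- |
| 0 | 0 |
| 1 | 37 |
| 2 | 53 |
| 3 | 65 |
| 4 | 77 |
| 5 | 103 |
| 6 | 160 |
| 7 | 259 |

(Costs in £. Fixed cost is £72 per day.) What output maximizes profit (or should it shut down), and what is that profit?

Profit at each row (π = 62q − TC): q=0: -72; q=1: -47; q=2: -1; q=3: 49; q=4: 99; q=5: 135; q=6: 140; q=7: 103.
Profit is maximized at q = 6. AVC there is 160/6 = £26.67 ≤ P, so producing beats shutting down (which would give -£72).

q = 6; profit = £140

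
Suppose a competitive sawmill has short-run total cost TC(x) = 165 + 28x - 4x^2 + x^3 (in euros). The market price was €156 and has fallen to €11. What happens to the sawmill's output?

MC = 28 - 8x + 3x^2; the shutdown threshold is min AVC = €24 (at x = 2).
At P = €156 ≥ min AVC, set P = MC on the rising branch: x = 8.
At P = €11 < min AVC = €24, price no longer covers variable cost at any output, so the firm shuts down: x = 0.

Output falls from 8 to 0 (the firm shuts down)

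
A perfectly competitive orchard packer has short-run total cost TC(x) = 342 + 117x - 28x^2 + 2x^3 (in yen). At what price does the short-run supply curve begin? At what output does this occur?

Short-run supply begins at min AVC. From VC = 117x - 28x^2 + 2x^3, AVC = 117 - 28x + 2x^2.
dAVC/dx = -28 + 4x = 0 gives x = 7. min AVC = 117 - 28·7 + 2·7^2 = 19.
The firm shuts down for any P below ¥19.

¥19 per unit, at x = 7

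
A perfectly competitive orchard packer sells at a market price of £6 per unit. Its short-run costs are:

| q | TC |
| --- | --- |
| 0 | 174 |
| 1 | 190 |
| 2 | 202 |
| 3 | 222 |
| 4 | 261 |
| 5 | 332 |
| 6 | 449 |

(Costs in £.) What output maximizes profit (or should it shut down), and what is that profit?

Profit at each row (π = 6q − TC): q=0: -174; q=1: -184; q=2: -190; q=3: -204; q=4: -237; q=5: -302; q=6: -413.
Profit is highest at q = 0. Equivalently, the lowest AVC in the table is 28/2 ≈ £14 at q = 2, and P = £6 falls below it — price never covers variable cost, so the firm shuts down and loses only its fixed cost.

q = 0 (shut down); profit = -£174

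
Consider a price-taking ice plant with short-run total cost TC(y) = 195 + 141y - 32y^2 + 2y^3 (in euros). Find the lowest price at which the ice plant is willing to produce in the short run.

The shutdown price is the minimum of AVC. VC = 141y - 32y^2 + 2y^3, so AVC = 141 - 32y + 2y^2.
At the minimum of AVC, MC = AVC. MC = 141 - 64y + 6y^2; setting MC = AVC gives 4y^2 - 32y = 0, so y = 8. min AVC = 13.
So the shutdown price is €13.

€13 per unit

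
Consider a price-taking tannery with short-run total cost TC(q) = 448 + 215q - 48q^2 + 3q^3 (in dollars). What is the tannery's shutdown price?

$23 per unit

The firm shuts down when price falls below the minimum of average variable cost. AVC = VC/q = 215 - 48q + 3q^2.
dAVC/dq = -48 + 6q = 0 gives q = 8. min AVC = 215 - 48·8 + 3·8^2 = 23.
The firm shuts down for any P below $23.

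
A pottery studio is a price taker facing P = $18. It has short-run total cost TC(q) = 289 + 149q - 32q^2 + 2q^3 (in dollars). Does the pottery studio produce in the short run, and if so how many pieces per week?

Shut down

Strip out fixed cost: VC = 149q - 32q^2 + 2q^3. Then AVC = 149 - 32q + 2q^2 and MC = 149 - 64q + 6q^2.
The AVC parabola has its vertex at q = 32/4 = 8, where AVC = 149 - 32·8 + 2·8^2 = $21.
P = $18 lies below min AVC = $21; no output level covers variable cost.
Shutting down limits the loss to fixed cost, $289.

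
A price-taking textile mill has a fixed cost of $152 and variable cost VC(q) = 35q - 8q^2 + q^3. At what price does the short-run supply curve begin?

The firm shuts down when price falls below the minimum of average variable cost. AVC = VC/q = 35 - 8q + q^2.
dAVC/dq = -8 + 2q = 0 gives q = 4. min AVC = 35 - 8·4 + 4^2 = 19.
The firm shuts down for any P below $19.

$19 per unit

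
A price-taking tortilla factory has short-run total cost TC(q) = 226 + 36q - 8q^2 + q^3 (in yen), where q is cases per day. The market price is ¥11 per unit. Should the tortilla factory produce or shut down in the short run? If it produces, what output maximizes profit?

Shut down

Variable cost is VC = 36q - 8q^2 + q^3, so AVC = VC/q = 36 - 8q + q^2 and MC = dTC/dq = 36 - 16q + 3q^2.
AVC is minimized where dAVC/dq = -8 + 2q = 0, at q = 4; min AVC = 36 - 8·4 + 4^2 = ¥20.
With P < min AVC (¥11 < ¥20), every unit sold adds to the loss.
Shutting down limits the loss to fixed cost, ¥226.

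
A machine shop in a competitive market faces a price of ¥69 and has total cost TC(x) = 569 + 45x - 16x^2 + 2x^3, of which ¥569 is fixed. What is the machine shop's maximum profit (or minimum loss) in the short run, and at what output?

Profit = -¥281 at x = 6

AVC = 45 - 16x + 2x^2 has its minimum ¥13 at x = 4; price ¥69 clears that bar, so the firm operates.
MC = 45 - 32x + 6x^2. Setting P = MC and taking the root on the rising branch gives x* = 6.
TR = 69·6 = 414. TC = 569 + 126 = 695. Profit = 414 − 695 = -¥281.
Shutting down would mean losing the fixed cost of ¥569, so operating at a loss of ¥281 is better by ¥288.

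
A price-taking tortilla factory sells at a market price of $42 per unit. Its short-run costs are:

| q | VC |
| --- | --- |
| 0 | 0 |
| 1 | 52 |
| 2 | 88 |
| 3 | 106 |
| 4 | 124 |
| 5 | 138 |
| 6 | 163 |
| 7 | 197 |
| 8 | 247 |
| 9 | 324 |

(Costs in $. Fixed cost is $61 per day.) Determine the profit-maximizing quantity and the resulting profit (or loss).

Compute π = P·q − TC at each output: q=0: -61; q=1: -71; q=2: -65; q=3: -41; q=4: -17; q=5: 11; q=6: 28; q=7: 36; q=8: 28; q=9: -7.
Profit is maximized at q = 7. AVC there is 197/7 = $28.14 ≤ P, so producing beats shutting down (which would give -$61).

q = 7; profit = $36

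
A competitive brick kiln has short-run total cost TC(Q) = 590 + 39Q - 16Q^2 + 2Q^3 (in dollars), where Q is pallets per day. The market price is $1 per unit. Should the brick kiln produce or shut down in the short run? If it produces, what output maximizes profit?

Shut down

Strip out fixed cost: VC = 39Q - 16Q^2 + 2Q^3. Then AVC = 39 - 16Q + 2Q^2 and MC = 39 - 32Q + 6Q^2.
AVC is minimized where dAVC/dQ = -16 + 4Q = 0, at Q = 4; min AVC = 39 - 16·4 + 2·4^2 = $7.
P = $1 lies below min AVC = $7; no output level covers variable cost.
The firm minimizes its loss by shutting down and losing only its fixed cost of $590.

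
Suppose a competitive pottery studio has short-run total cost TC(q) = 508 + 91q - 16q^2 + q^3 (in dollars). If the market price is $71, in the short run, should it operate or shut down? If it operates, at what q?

Variable cost is VC = 91q - 16q^2 + q^3, so AVC = VC/q = 91 - 16q + q^2 and MC = dTC/dq = 91 - 32q + 3q^2.
AVC hits its minimum where MC = AVC, at q = 8, giving min AVC = 91 - 16·8 + 8^2 = $27.
Since P = $71 ≥ min AVC = $27, price covers variable cost and the firm should produce.
Set P = MC: 71 = 91 - 32q + 3q^2 → 20 - 32q + 3q^2 = 0. The roots are q = 2/3 and q = 10; the profit-maximizing output is on the rising part of MC, so q* = 10.
Check: AVC at q = 10 is $31 ≤ P, so revenue covers variable cost.
Profit = P·q − TC = 71·10 − 818 = -$108, a loss, but smaller than the $508 fixed cost the firm would lose by shutting down.

Produce at q = 10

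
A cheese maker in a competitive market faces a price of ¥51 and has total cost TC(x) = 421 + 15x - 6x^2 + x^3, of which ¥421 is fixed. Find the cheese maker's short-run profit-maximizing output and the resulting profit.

AVC = 15 - 6x + x^2; min AVC = ¥6 at x = 3. Since P = ¥51 ≥ min AVC, the firm produces.
With MC = 15 - 12x + 3x^2, P = MC on the upward-sloping part at x* = 6.
TR = 51·6 = 306. TC = 421 + 90 = 511. Profit = 306 − 511 = -¥205.
That loss of ¥205 beats the ¥421 the firm would lose by shutting down; producing recovers ¥216 of fixed cost.

Profit = -¥205 at x = 6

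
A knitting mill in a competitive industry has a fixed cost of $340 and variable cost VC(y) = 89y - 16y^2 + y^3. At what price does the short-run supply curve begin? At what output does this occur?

The shutdown price is the minimum of AVC. VC = 89y - 16y^2 + y^3, so AVC = 89 - 16y + y^2.
At the minimum of AVC, MC = AVC. MC = 89 - 32y + 3y^2; setting MC = AVC gives 2y^2 - 16y = 0, so y = 8. min AVC = 25.
So the shutdown price is $25.

$25 per unit, at y = 8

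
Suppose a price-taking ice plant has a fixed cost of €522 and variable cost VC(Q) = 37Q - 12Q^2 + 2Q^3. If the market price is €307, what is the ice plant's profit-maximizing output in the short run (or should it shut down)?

Produce at Q = 9

Variable cost is VC = 37Q - 12Q^2 + 2Q^3, so AVC = VC/Q = 37 - 12Q + 2Q^2 and MC = dTC/dQ = 37 - 24Q + 6Q^2.
The AVC parabola has its vertex at Q = 12/4 = 3, where AVC = 37 - 12·3 + 2·3^2 = €19.
Since P = €307 ≥ min AVC = €19, price covers variable cost and the firm should produce.
P = MC gives -270 - 24Q + 6Q^2 = 0, with roots -5 and 9. Take the larger (rising MC): Q* = 9.
Check: AVC at Q = 9 is €91 ≤ P, so revenue covers variable cost.
Profit = P·Q − TC = 307·9 − 1341 = €1422.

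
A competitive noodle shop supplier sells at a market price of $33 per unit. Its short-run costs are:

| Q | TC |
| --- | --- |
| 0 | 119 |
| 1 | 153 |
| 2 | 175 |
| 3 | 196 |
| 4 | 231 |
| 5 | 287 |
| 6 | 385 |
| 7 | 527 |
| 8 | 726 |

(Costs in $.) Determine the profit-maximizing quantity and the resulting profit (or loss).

Compute π = P·Q − TC at each output: Q=0: -119; Q=1: -120; Q=2: -109; Q=3: -97; Q=4: -99; Q=5: -122; Q=6: -187; Q=7: -296; Q=8: -462.
Profit is maximized at Q = 3. AVC there is 77/3 = $25.67 ≤ P, so producing beats shutting down (which would give -$119).

Q = 3; profit = -$97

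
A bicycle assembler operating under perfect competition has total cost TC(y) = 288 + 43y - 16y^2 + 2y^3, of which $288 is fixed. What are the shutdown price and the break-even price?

Shutdown price = $11; break-even price = $67

AVC = 43 - 16y + 2y^2; minimized at y = 4, giving min AVC = $11. That is the shutdown price.
ATC = 288/y + 43 - 16y + 2y^2. Setting dATC/dy = −288/y^2 − 16 + 4y = 0 gives y = 6 (since 4·6^3 − 16·6^2 = 288).
min ATC = 288/6 + 43 − 16·6 + 2·6^2 = $67. That is the break-even price.
For $11 ≤ P < $67 the firm produces at a loss; below $11 it shuts down.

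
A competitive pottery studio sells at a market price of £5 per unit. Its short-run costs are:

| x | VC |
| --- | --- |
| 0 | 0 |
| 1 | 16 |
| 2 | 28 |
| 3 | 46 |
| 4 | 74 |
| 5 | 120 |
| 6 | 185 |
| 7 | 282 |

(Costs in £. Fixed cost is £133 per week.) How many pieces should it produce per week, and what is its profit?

x = 0 (shut down); profit = -£133

Compute π = P·x − TC at each output: x=0: -133; x=1: -144; x=2: -151; x=3: -164; x=4: -187; x=5: -228; x=6: -288; x=7: -380.
Profit is highest at x = 0. Equivalently, the lowest AVC in the table is 28/2 ≈ £14 at x = 2, and P = £5 falls below it — price never covers variable cost, so the firm shuts down and loses only its fixed cost.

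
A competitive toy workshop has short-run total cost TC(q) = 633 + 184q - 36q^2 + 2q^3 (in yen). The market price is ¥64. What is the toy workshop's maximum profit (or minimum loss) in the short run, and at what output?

Profit = -¥233 at q = 10

AVC = 184 - 36q + 2q^2 has its minimum ¥22 at q = 9; price ¥64 clears that bar, so the firm operates.
MC = 184 - 72q + 6q^2. Setting P = MC and taking the root on the rising branch gives q* = 10.
TR = 64·10 = 640. TC = 633 + 240 = 873. Profit = 640 − 873 = -¥233.
Shutting down would mean losing the fixed cost of ¥633, so operating at a loss of ¥233 is better by ¥400.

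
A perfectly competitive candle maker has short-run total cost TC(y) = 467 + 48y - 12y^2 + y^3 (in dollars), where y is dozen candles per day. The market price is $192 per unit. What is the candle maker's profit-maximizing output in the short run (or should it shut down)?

Variable cost is VC = 48y - 12y^2 + y^3, so AVC = VC/y = 48 - 12y + y^2 and MC = dTC/dy = 48 - 24y + 3y^2.
AVC is minimized where dAVC/dy = -12 + 2y = 0, at y = 6; min AVC = 48 - 12·6 + 6^2 = $12.
Since P = $192 ≥ min AVC = $12, price covers variable cost and the firm should produce.
P = MC gives -144 - 24y + 3y^2 = 0, with roots -4 and 12. Take the larger (rising MC): y* = 12.
Check: AVC at y = 12 is $48 ≤ P, so revenue covers variable cost.
Profit = P·y − TC = 192·12 − 1043 = $1261.

Produce at y = 12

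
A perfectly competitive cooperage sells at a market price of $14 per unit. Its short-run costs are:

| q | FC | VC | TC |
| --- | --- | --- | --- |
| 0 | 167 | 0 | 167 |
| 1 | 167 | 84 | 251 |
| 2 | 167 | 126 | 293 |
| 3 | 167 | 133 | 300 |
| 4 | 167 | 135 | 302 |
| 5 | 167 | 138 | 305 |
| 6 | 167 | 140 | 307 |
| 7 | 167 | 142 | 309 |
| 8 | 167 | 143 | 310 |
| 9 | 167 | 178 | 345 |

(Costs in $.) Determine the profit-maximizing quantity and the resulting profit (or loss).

Tabulate TR − TC: q=0: -167; q=1: -237; q=2: -265; q=3: -258; q=4: -246; q=5: -235; q=6: -223; q=7: -211; q=8: -198; q=9: -219.
Profit is highest at q = 0. Equivalently, the lowest AVC in the table is 143/8 ≈ $17.88 at q = 8, and P = $14 falls below it — price never covers variable cost, so the firm shuts down and loses only its fixed cost.

q = 0 (shut down); profit = -$167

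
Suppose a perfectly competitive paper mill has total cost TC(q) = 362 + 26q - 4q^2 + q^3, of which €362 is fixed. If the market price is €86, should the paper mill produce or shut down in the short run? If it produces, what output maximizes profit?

Produce at q = 6

Strip out fixed cost: VC = 26q - 4q^2 + q^3. Then AVC = 26 - 4q + q^2 and MC = 26 - 8q + 3q^2.
AVC hits its minimum where MC = AVC, at q = 2, giving min AVC = 26 - 4·2 + 2^2 = €22.
Because €86 ≥ €22, revenue can cover variable cost; the firm operates.
Solving P = MC: -60 - 8q + 3q^2 = 0 ⇒ q = -10/3 or 6. On the upward-sloping branch, q* = 6.
Check: AVC at q = 6 is €38 ≤ P, so revenue covers variable cost.
Profit = P·q − TC = 86·6 − 590 = -€74, a loss, but smaller than the €362 fixed cost the firm would lose by shutting down.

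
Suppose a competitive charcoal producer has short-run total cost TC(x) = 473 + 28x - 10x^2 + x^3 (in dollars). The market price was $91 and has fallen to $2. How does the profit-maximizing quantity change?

Output falls from 9 to 0 (the firm shuts down)

AVC = 28 - 10x + x^2, minimized at x = 5 where min AVC = $3. MC = 28 - 20x + 3x^2.
At P = $91 ≥ min AVC, set P = MC on the rising branch: x = 9.
At P = $2 < min AVC = $3, price no longer covers variable cost at any output, so the firm shuts down: x = 0.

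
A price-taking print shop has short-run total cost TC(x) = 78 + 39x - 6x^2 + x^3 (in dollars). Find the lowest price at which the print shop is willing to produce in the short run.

$30 per unit

The shutdown price is the minimum of AVC. VC = 39x - 6x^2 + x^3, so AVC = 39 - 6x + x^2.
dAVC/dx = -6 + 2x = 0 gives x = 3. min AVC = 39 - 6·3 + 3^2 = 30.
The firm shuts down for any P below $30.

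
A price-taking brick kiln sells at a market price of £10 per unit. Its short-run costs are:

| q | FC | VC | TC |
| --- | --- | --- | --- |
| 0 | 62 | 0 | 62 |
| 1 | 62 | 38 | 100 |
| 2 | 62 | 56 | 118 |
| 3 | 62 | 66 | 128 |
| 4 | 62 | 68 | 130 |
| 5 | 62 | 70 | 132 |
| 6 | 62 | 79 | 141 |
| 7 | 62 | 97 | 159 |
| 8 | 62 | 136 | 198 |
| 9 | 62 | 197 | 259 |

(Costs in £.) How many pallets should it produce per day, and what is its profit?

Tabulate TR − TC: q=0: -62; q=1: -90; q=2: -98; q=3: -98; q=4: -90; q=5: -82; q=6: -81; q=7: -89; q=8: -118; q=9: -169.
Profit is highest at q = 0. Equivalently, the lowest AVC in the table is 79/6 ≈ £13.17 at q = 6, and P = £10 falls below it — price never covers variable cost, so the firm shuts down and loses only its fixed cost.

q = 0 (shut down); profit = -£62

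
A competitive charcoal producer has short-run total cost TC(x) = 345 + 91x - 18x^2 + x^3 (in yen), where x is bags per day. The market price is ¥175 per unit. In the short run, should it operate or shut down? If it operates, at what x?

Produce at x = 14

Strip out fixed cost: VC = 91x - 18x^2 + x^3. Then AVC = 91 - 18x + x^2 and MC = 91 - 36x + 3x^2.
AVC is minimized where dAVC/dx = -18 + 2x = 0, at x = 9; min AVC = 91 - 18·9 + 9^2 = ¥10.
Since P = ¥175 ≥ min AVC = ¥10, price covers variable cost and the firm should produce.
P = MC gives -84 - 36x + 3x^2 = 0, with roots -2 and 14. Take the larger (rising MC): x* = 14.
Check: AVC at x = 14 is ¥35 ≤ P, so revenue covers variable cost.
Profit = P·x − TC = 175·14 − 835 = ¥1615.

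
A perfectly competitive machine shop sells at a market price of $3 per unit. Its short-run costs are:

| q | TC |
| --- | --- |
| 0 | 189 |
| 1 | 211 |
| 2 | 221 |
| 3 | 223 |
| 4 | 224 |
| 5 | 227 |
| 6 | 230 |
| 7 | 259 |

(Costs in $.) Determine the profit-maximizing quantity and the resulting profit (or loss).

Profit at each row (π = 3q − TC): q=0: -189; q=1: -208; q=2: -215; q=3: -214; q=4: -212; q=5: -212; q=6: -212; q=7: -238.
Profit is highest at q = 0. Equivalently, the lowest AVC in the table is 41/6 ≈ $6.83 at q = 6, and P = $3 falls below it — price never covers variable cost, so the firm shuts down and loses only its fixed cost.

q = 0 (shut down); profit = -$189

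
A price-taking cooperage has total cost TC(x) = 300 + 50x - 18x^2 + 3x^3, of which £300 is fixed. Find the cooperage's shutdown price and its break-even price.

Shutdown price = £23; break-even price = £95

AVC = 50 - 18x + 3x^2; minimized at x = 3, giving min AVC = £23. That is the shutdown price.
ATC = 300/x + 50 - 18x + 3x^2. Setting dATC/dx = −300/x^2 − 18 + 6x = 0 gives x = 5 (since 6·5^3 − 18·5^2 = 300).
min ATC = 300/5 + 50 − 18·5 + 3·5^2 = £95. That is the break-even price.
For £23 ≤ P < £95 the firm produces at a loss; below £23 it shuts down.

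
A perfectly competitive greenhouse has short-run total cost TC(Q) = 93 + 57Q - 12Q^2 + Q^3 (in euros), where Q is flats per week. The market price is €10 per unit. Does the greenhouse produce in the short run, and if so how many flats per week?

Variable cost is VC = 57Q - 12Q^2 + Q^3, so AVC = VC/Q = 57 - 12Q + Q^2 and MC = dTC/dQ = 57 - 24Q + 3Q^2.
AVC is minimized where dAVC/dQ = -12 + 2Q = 0, at Q = 6; min AVC = 57 - 12·6 + 6^2 = €21.
With P < min AVC (€10 < €21), every unit sold adds to the loss.
The firm minimizes its loss by shutting down and losing only its fixed cost of €93.

Shut down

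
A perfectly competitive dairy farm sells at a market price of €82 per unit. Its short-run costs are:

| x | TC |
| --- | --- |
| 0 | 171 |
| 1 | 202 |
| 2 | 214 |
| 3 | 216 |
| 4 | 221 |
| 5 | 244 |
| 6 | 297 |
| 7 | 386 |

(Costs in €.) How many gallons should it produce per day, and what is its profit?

Compute π = P·x − TC at each output: x=0: -171; x=1: -120; x=2: -50; x=3: 30; x=4: 107; x=5: 166; x=6: 195; x=7: 188.
Profit is maximized at x = 6. AVC there is 126/6 = €21 ≤ P, so producing beats shutting down (which would give -€171).

x = 6; profit = €195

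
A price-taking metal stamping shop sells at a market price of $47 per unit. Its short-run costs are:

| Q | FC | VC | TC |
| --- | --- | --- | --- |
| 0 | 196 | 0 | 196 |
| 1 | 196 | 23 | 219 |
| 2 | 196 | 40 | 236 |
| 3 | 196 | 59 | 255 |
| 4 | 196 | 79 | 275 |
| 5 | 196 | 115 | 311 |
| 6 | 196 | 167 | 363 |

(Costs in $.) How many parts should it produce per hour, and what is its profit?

Tabulate TR − TC: Q=0: -196; Q=1: -172; Q=2: -142; Q=3: -114; Q=4: -87; Q=5: -76; Q=6: -81.
Profit is maximized at Q = 5. AVC there is 115/5 = $23 ≤ P, so producing beats shutting down (which would give -$196).

Q = 5; profit = -$76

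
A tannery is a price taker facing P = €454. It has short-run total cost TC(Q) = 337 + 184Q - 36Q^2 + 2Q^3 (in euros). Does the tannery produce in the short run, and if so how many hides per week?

Produce at Q = 15

Strip out fixed cost: VC = 184Q - 36Q^2 + 2Q^3. Then AVC = 184 - 36Q + 2Q^2 and MC = 184 - 72Q + 6Q^2.
The AVC parabola has its vertex at Q = 36/4 = 9, where AVC = 184 - 36·9 + 2·9^2 = €22.
Since P = €454 ≥ min AVC = €22, price covers variable cost and the firm should produce.
P = MC gives -270 - 72Q + 6Q^2 = 0, with roots -3 and 15. Take the larger (rising MC): Q* = 15.
Check: AVC at Q = 15 is €94 ≤ P, so revenue covers variable cost.
Profit = P·Q − TC = 454·15 − 1747 = €5063.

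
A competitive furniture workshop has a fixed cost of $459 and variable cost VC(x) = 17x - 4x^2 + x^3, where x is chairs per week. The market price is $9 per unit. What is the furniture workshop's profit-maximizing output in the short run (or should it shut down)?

Shut down

Variable cost is VC = 17x - 4x^2 + x^3, so AVC = VC/x = 17 - 4x + x^2 and MC = dTC/dx = 17 - 8x + 3x^2.
The AVC parabola has its vertex at x = 4/2 = 2, where AVC = 17 - 4·2 + 2^2 = $13.
P = $9 lies below min AVC = $13; no output level covers variable cost.
Shutting down limits the loss to fixed cost, $459.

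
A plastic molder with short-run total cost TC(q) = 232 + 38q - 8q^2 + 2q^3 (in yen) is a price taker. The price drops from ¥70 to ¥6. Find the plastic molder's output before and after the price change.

MC = 38 - 16q + 6q^2; the shutdown threshold is min AVC = ¥30 (at q = 2).
With P = ¥70 above the shutdown price, P = MC gives q = 4.
At P = ¥6 < min AVC = ¥30, price no longer covers variable cost at any output, so the firm shuts down: q = 0.

Output falls from 4 to 0 (the firm shuts down)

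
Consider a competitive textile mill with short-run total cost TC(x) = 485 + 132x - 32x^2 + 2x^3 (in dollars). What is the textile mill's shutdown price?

$4 per unit

The firm shuts down when price falls below the minimum of average variable cost. AVC = VC/x = 132 - 32x + 2x^2.
At the minimum of AVC, MC = AVC. MC = 132 - 64x + 6x^2; setting MC = AVC gives 4x^2 - 32x = 0, so x = 8. min AVC = 4.
So the shutdown price is $4.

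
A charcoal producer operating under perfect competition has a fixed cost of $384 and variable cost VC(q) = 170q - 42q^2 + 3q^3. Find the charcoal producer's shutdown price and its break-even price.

Shutdown price = $23; break-even price = $74

AVC = 170 - 42q + 3q^2; minimized at q = 7, giving min AVC = $23. That is the shutdown price.
ATC = 384/q + 170 - 42q + 3q^2. Setting dATC/dq = −384/q^2 − 42 + 6q = 0 gives q = 8 (since 6·8^3 − 42·8^2 = 384).
min ATC = 384/8 + 170 − 42·8 + 3·8^2 = $74. That is the break-even price.
For $23 ≤ P < $74 the firm produces at a loss; below $23 it shuts down.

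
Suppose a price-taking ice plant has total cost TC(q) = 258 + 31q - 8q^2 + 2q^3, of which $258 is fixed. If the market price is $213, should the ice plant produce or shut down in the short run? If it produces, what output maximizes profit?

Variable cost is VC = 31q - 8q^2 + 2q^3, so AVC = VC/q = 31 - 8q + 2q^2 and MC = dTC/dq = 31 - 16q + 6q^2.
AVC is minimized where dAVC/dq = -8 + 4q = 0, at q = 2; min AVC = 31 - 8·2 + 2·2^2 = $23.
Since P = $213 ≥ min AVC = $23, price covers variable cost and the firm should produce.
Solving P = MC: -182 - 16q + 6q^2 = 0 ⇒ q = -13/3 or 7. On the upward-sloping branch, q* = 7.
Check: AVC at q = 7 is $73 ≤ P, so revenue covers variable cost.
Profit = P·q − TC = 213·7 − 769 = $722.

Produce at q = 7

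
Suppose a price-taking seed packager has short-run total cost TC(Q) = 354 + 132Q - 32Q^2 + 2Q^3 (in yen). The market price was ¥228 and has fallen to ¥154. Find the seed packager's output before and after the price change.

Output falls from 12 to 11

AVC = 132 - 32Q + 2Q^2, minimized at Q = 8 where min AVC = ¥4. MC = 132 - 64Q + 6Q^2.
With P = ¥228 above the shutdown price, P = MC gives Q = 12.
At P = ¥154 ≥ min AVC, set P = MC: Q = 11. The firm stays open but cuts output.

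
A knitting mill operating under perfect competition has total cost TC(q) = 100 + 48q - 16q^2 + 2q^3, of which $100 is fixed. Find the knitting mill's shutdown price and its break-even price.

AVC = 48 - 16q + 2q^2; minimized at q = 4, giving min AVC = $16. That is the shutdown price.
ATC = 100/q + 48 - 16q + 2q^2. Setting dATC/dq = −100/q^2 − 16 + 4q = 0 gives q = 5 (since 4·5^3 − 16·5^2 = 100).
min ATC = 100/5 + 48 − 16·5 + 2·5^2 = $38. That is the break-even price.
For $16 ≤ P < $38 the firm produces at a loss; below $16 it shuts down.

Shutdown price = $16; break-even price = $38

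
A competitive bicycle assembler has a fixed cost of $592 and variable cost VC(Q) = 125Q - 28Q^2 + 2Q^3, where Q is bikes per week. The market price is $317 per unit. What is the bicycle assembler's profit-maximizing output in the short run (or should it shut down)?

Produce at Q = 12

Variable cost is VC = 125Q - 28Q^2 + 2Q^3, so AVC = VC/Q = 125 - 28Q + 2Q^2 and MC = dTC/dQ = 125 - 56Q + 6Q^2.
AVC is minimized where dAVC/dQ = -28 + 4Q = 0, at Q = 7; min AVC = 125 - 28·7 + 2·7^2 = $27.
Since P = $317 ≥ min AVC = $27, price covers variable cost and the firm should produce.
Solving P = MC: -192 - 56Q + 6Q^2 = 0 ⇒ Q = -8/3 or 12. On the upward-sloping branch, Q* = 12.
Check: AVC at Q = 12 is $77 ≤ P, so revenue covers variable cost.
Profit = P·Q − TC = 317·12 − 1516 = $2288.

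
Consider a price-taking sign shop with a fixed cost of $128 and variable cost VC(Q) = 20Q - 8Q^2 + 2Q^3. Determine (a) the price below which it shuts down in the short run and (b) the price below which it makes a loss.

AVC = 20 - 8Q + 2Q^2; minimized at Q = 2, giving min AVC = $12. That is the shutdown price.
ATC = 128/Q + 20 - 8Q + 2Q^2. Setting dATC/dQ = −128/Q^2 − 8 + 4Q = 0 gives Q = 4 (since 4·4^3 − 8·4^2 = 128).
min ATC = 128/4 + 20 − 8·4 + 2·4^2 = $52. That is the break-even price.
For $12 ≤ P < $52 the firm produces at a loss; below $12 it shuts down.

Shutdown price = $12; break-even price = $52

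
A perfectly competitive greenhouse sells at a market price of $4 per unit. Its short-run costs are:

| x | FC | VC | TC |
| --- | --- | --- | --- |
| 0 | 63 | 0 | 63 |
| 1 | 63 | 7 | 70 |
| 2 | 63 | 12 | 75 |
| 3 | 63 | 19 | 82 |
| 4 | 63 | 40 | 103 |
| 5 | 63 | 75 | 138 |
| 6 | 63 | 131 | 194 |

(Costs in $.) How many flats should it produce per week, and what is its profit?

Tabulate TR − TC: x=0: -63; x=1: -66; x=2: -67; x=3: -70; x=4: -87; x=5: -118; x=6: -170.
Profit is highest at x = 0. Equivalently, the lowest AVC in the table is 12/2 ≈ $6 at x = 2, and P = $4 falls below it — price never covers variable cost, so the firm shuts down and loses only its fixed cost.

x = 0 (shut down); profit = -$63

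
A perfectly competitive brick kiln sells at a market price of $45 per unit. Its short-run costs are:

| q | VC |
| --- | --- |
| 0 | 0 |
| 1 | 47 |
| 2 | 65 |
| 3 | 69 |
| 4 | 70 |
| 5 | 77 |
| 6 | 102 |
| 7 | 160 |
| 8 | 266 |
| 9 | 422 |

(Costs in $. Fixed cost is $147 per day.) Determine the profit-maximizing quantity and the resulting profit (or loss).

Compute π = P·q − TC at each output: q=0: -147; q=1: -149; q=2: -122; q=3: -81; q=4: -37; q=5: 1; q=6: 21; q=7: 8; q=8: -53; q=9: -164.
Profit is maximized at q = 6. AVC there is 102/6 = $17 ≤ P, so producing beats shutting down (which would give -$147).

q = 6; profit = $21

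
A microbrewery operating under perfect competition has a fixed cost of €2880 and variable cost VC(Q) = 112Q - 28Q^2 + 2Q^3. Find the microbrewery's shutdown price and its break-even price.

AVC = 112 - 28Q + 2Q^2; minimized at Q = 7, giving min AVC = €14. That is the shutdown price.
ATC = 2880/Q + 112 - 28Q + 2Q^2. Setting dATC/dQ = −2880/Q^2 − 28 + 4Q = 0 gives Q = 12 (since 4·12^3 − 28·12^2 = 2880).
min ATC = 2880/12 + 112 − 28·12 + 2·12^2 = €304. That is the break-even price.
For €14 ≤ P < €304 the firm produces at a loss; below €14 it shuts down.

Shutdown price = €14; break-even price = €304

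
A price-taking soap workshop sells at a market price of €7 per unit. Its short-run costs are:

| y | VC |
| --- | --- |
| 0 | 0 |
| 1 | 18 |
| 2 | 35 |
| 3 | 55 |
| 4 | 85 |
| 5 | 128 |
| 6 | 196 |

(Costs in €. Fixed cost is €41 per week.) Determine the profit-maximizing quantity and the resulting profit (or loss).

Compute π = P·y − TC at each output: y=0: -41; y=1: -52; y=2: -62; y=3: -75; y=4: -98; y=5: -134; y=6: -195.
Profit is highest at y = 0. Equivalently, the lowest AVC in the table is 35/2 ≈ €17.50 at y = 2, and P = €7 falls below it — price never covers variable cost, so the firm shuts down and loses only its fixed cost.

y = 0 (shut down); profit = -€41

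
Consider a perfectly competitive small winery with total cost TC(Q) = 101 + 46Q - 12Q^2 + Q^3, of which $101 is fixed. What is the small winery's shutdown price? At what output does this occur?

The firm shuts down when price falls below the minimum of average variable cost. AVC = VC/Q = 46 - 12Q + Q^2.
At the minimum of AVC, MC = AVC. MC = 46 - 24Q + 3Q^2; setting MC = AVC gives 2Q^2 - 12Q = 0, so Q = 6. min AVC = 10.
The firm shuts down for any P below $10.

$10 per unit, at Q = 6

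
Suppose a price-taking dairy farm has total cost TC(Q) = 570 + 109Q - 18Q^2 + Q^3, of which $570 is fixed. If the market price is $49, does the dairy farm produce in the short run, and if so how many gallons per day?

From TC, MC = TC'(Q) = 109 - 36Q + 3Q^2 and AVC = VC/Q = 109 - 18Q + Q^2.
AVC hits its minimum where MC = AVC, at Q = 9, giving min AVC = 109 - 18·9 + 9^2 = $28.
P = $49 exceeds min AVC = $28, so the firm stays open.
P = MC gives 60 - 36Q + 3Q^2 = 0, with roots 2 and 10. Take the larger (rising MC): Q* = 10.
Check: AVC at Q = 10 is $29 ≤ P, so revenue covers variable cost.
Profit = P·Q − TC = 49·10 − 860 = -$370, a loss, but smaller than the $570 fixed cost the firm would lose by shutting down.

Produce at Q = 10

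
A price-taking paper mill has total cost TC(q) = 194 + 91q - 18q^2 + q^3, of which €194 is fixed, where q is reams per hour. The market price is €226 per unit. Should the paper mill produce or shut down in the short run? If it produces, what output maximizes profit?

Produce at q = 15

Variable cost is VC = 91q - 18q^2 + q^3, so AVC = VC/q = 91 - 18q + q^2 and MC = dTC/dq = 91 - 36q + 3q^2.
AVC is minimized where dAVC/dq = -18 + 2q = 0, at q = 9; min AVC = 91 - 18·9 + 9^2 = €10.
P = €226 exceeds min AVC = €10, so the firm stays open.
Solving P = MC: -135 - 36q + 3q^2 = 0 ⇒ q = -3 or 15. On the upward-sloping branch, q* = 15.
Check: AVC at q = 15 is €46 ≤ P, so revenue covers variable cost.
Profit = P·q − TC = 226·15 − 884 = €2506.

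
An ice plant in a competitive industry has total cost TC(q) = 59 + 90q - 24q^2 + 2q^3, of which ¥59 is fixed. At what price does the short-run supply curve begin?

The shutdown price is the minimum of AVC. VC = 90q - 24q^2 + 2q^3, so AVC = 90 - 24q + 2q^2.
dAVC/dq = -24 + 4q = 0 gives q = 6. min AVC = 90 - 24·6 + 2·6^2 = 18.
So the shutdown price is ¥18.

¥18 per unit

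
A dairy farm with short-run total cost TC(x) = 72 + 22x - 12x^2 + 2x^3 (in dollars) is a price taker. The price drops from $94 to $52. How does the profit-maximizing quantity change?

MC = 22 - 24x + 6x^2; the shutdown threshold is min AVC = $4 (at x = 3).
With P = $94 above the shutdown price, P = MC gives x = 6.
At P = $52 ≥ min AVC, set P = MC: x = 5. The firm stays open but cuts output.

Output falls from 6 to 5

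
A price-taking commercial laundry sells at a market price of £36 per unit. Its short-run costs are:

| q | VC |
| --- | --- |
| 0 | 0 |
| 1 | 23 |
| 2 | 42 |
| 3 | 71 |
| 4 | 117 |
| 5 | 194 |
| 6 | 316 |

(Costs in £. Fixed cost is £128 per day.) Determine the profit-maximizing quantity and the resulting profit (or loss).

q = 3; profit = -£91

Tabulate TR − TC: q=0: -128; q=1: -115; q=2: -98; q=3: -91; q=4: -101; q=5: -142; q=6: -228.
Profit is maximized at q = 3. AVC there is 71/3 = £23.67 ≤ P, so producing beats shutting down (which would give -£128).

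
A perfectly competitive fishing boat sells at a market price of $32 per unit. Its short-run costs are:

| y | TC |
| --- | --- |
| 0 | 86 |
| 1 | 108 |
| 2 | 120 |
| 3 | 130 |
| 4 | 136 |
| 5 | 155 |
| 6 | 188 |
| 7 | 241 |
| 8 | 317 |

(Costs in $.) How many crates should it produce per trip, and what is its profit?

y = 5; profit = $5

Profit at each row (π = 32y − TC): y=0: -86; y=1: -76; y=2: -56; y=3: -34; y=4: -8; y=5: 5; y=6: 4; y=7: -17; y=8: -61.
Profit is maximized at y = 5. AVC there is 69/5 = $13.80 ≤ P, so producing beats shutting down (which would give -$86).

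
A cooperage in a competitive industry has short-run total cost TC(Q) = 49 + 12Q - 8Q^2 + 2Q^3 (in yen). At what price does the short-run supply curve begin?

Short-run supply begins at min AVC. From VC = 12Q - 8Q^2 + 2Q^3, AVC = 12 - 8Q + 2Q^2.
dAVC/dQ = -8 + 4Q = 0 gives Q = 2. min AVC = 12 - 8·2 + 2·2^2 = 4.
The firm shuts down for any P below ¥4.

¥4 per unit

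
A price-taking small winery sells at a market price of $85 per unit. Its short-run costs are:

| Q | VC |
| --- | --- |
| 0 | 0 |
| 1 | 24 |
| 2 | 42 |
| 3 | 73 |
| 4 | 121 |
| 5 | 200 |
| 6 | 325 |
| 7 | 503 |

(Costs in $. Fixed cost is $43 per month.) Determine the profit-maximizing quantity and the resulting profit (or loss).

Tabulate TR − TC: Q=0: -43; Q=1: 18; Q=2: 85; Q=3: 139; Q=4: 176; Q=5: 182; Q=6: 142; Q=7: 49.
Profit is maximized at Q = 5. AVC there is 200/5 = $40 ≤ P, so producing beats shutting down (which would give -$43).

Q = 5; profit = $182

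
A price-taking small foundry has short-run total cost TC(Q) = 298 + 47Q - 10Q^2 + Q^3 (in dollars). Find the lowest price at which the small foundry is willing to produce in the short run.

The shutdown price is the minimum of AVC. VC = 47Q - 10Q^2 + Q^3, so AVC = 47 - 10Q + Q^2.
dAVC/dQ = -10 + 2Q = 0 gives Q = 5. min AVC = 47 - 10·5 + 5^2 = 22.
The firm shuts down for any P below $22.

$22 per unit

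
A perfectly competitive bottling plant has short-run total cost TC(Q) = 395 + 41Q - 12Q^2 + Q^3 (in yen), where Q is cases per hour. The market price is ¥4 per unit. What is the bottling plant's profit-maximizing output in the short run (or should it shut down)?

Shut down

From TC, MC = TC'(Q) = 41 - 24Q + 3Q^2 and AVC = VC/Q = 41 - 12Q + Q^2.
The AVC parabola has its vertex at Q = 12/2 = 6, where AVC = 41 - 12·6 + 6^2 = ¥5.
With P < min AVC (¥4 < ¥5), every unit sold adds to the loss.
Shutting down limits the loss to fixed cost, ¥395.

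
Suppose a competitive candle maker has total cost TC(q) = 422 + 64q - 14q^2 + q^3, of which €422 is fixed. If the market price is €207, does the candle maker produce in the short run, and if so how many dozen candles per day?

Produce at q = 13

Strip out fixed cost: VC = 64q - 14q^2 + q^3. Then AVC = 64 - 14q + q^2 and MC = 64 - 28q + 3q^2.
The AVC parabola has its vertex at q = 14/2 = 7, where AVC = 64 - 14·7 + 7^2 = €15.
Since P = €207 ≥ min AVC = €15, price covers variable cost and the firm should produce.
Set P = MC: 207 = 64 - 28q + 3q^2 → -143 - 28q + 3q^2 = 0. The roots are q = -11/3 and q = 13; the profit-maximizing output is on the rising part of MC, so q* = 13.
Check: AVC at q = 13 is €51 ≤ P, so revenue covers variable cost.
Profit = P·q − TC = 207·13 − 1085 = €1606.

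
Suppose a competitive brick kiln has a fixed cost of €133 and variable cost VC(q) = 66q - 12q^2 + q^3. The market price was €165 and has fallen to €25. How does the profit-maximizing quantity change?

AVC = 66 - 12q + q^2, minimized at q = 6 where min AVC = €30. MC = 66 - 24q + 3q^2.
With P = €165 above the shutdown price, P = MC gives q = 11.
At P = €25 < min AVC = €30, price no longer covers variable cost at any output, so the firm shuts down: q = 0.

Output falls from 11 to 0 (the firm shuts down)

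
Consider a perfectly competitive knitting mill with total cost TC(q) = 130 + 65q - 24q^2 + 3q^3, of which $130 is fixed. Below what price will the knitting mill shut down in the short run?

The shutdown price is the minimum of AVC. VC = 65q - 24q^2 + 3q^3, so AVC = 65 - 24q + 3q^2.
At the minimum of AVC, MC = AVC. MC = 65 - 48q + 9q^2; setting MC = AVC gives 6q^2 - 24q = 0, so q = 4. min AVC = 17.
The firm shuts down for any P below $17.

$17 per unit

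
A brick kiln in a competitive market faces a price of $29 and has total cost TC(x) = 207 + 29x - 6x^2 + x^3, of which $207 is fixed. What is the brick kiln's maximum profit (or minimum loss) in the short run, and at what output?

Profit = -$175 at x = 4

AVC = 29 - 6x + x^2; min AVC = $20 at x = 3. Since P = $29 ≥ min AVC, the firm produces.
With MC = 29 - 12x + 3x^2, P = MC on the upward-sloping part at x* = 4.
TR = 29·4 = 116. TC = 207 + 84 = 291. Profit = 116 − 291 = -$175.
Shutting down would mean losing the fixed cost of $207, so operating at a loss of $175 is better by $32.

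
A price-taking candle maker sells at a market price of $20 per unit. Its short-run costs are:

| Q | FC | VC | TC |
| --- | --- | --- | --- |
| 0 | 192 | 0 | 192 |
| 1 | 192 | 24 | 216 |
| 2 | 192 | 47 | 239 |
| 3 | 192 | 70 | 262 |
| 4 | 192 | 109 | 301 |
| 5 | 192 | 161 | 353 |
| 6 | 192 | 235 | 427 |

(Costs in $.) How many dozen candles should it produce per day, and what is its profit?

Q = 0 (shut down); profit = -$192

Profit at each row (π = 20Q − TC): Q=0: -192; Q=1: -196; Q=2: -199; Q=3: -202; Q=4: -221; Q=5: -253; Q=6: -307.
Profit is highest at Q = 0. Equivalently, the lowest AVC in the table is 70/3 ≈ $23.33 at Q = 3, and P = $20 falls below it — price never covers variable cost, so the firm shuts down and loses only its fixed cost.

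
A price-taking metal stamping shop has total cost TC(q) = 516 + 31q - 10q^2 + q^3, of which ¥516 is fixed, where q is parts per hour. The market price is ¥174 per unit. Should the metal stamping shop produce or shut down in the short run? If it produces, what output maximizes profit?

Produce at q = 11

Strip out fixed cost: VC = 31q - 10q^2 + q^3. Then AVC = 31 - 10q + q^2 and MC = 31 - 20q + 3q^2.
AVC hits its minimum where MC = AVC, at q = 5, giving min AVC = 31 - 10·5 + 5^2 = ¥6.
Because ¥174 ≥ ¥6, revenue can cover variable cost; the firm operates.
P = MC gives -143 - 20q + 3q^2 = 0, with roots -13/3 and 11. Take the larger (rising MC): q* = 11.
Check: AVC at q = 11 is ¥42 ≤ P, so revenue covers variable cost.
Profit = P·q − TC = 174·11 − 978 = ¥936.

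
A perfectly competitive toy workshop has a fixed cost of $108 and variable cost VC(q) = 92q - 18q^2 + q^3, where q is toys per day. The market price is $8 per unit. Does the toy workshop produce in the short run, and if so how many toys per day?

Variable cost is VC = 92q - 18q^2 + q^3, so AVC = VC/q = 92 - 18q + q^2 and MC = dTC/dq = 92 - 36q + 3q^2.
The AVC parabola has its vertex at q = 18/2 = 9, where AVC = 92 - 18·9 + 9^2 = $11.
With P < min AVC ($8 < $11), every unit sold adds to the loss.
Best response: produce nothing and absorb the $108 fixed cost.

Shut down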